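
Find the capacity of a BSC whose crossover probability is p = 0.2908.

For BSC with error probability p:
C = 1 - H(p) where H(p) is binary entropy
H(0.2908) = -0.2908 × log₂(0.2908) - 0.7092 × log₂(0.7092)
H(p) = 0.8698
C = 1 - 0.8698 = 0.1302 bits/use


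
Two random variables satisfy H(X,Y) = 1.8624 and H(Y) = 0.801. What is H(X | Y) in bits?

Chain rule: H(X,Y) = H(X|Y) + H(Y)
H(X|Y) = H(X,Y) - H(Y) = 1.8624 - 0.801 = 1.0614 bits


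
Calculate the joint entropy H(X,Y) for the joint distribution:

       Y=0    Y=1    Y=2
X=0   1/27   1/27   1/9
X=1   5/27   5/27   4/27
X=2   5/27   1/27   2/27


H(X,Y) = -Σ p(x,y) log₂ p(x,y)
  p(0,0)=1/27: -0.0370 × log₂(0.0370) = 0.1761
  p(0,1)=1/27: -0.0370 × log₂(0.0370) = 0.1761
  p(0,2)=1/9: -0.1111 × log₂(0.1111) = 0.3522
  p(1,0)=5/27: -0.1852 × log₂(0.1852) = 0.4505
  p(1,1)=5/27: -0.1852 × log₂(0.1852) = 0.4505
  p(1,2)=4/27: -0.1481 × log₂(0.1481) = 0.4081
  p(2,0)=5/27: -0.1852 × log₂(0.1852) = 0.4505
  p(2,1)=1/27: -0.0370 × log₂(0.0370) = 0.1761
  p(2,2)=2/27: -0.0741 × log₂(0.0741) = 0.2781
H(X,Y) = 2.9185 bits


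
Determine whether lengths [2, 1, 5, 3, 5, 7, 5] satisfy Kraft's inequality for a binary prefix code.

Kraft inequality: Σ 2^(-l_i) ≤ 1 for prefix-free code
Calculating: 2^(-2) + 2^(-1) + 2^(-5) + 2^(-3) + 2^(-5) + 2^(-7) + 2^(-5)
= 0.25 + 0.5 + 0.03125 + 0.125 + 0.03125 + 0.0078125 + 0.03125
= 0.9766
Since 0.9766 ≤ 1, prefix-free code exists


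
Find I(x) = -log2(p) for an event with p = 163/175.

Information content I(x) = -log₂(p(x))
I = -log₂(163/175) = -log₂(0.9314)
I = 0.1025 bits


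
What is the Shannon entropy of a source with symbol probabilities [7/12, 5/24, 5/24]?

H(X) = -Σ p(x) log₂ p(x)
  -7/12 × log₂(7/12) = 0.4536
  -5/24 × log₂(5/24) = 0.4715
  -5/24 × log₂(5/24) = 0.4715
H(X) = 1.3965 bits


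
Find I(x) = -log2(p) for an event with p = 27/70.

Information content I(x) = -log₂(p(x))
I = -log₂(27/70) = -log₂(0.3857)
I = 1.3744 bits


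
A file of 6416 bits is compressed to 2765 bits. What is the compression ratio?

Compression ratio = Original / Compressed
= 6416 / 2765 = 2.32:1


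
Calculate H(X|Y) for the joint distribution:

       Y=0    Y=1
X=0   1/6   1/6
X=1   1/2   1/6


H(X|Y) = Σ_y p(y) H(X|Y=y)
  p(Y=0) = 2/3, H(X|Y=0) = 0.8113
  p(Y=1) = 1/3, H(X|Y=1) = 1.0000
H(X|Y) = 0.6667×0.8113 + 0.3333×1.0000 = 0.8742 bits


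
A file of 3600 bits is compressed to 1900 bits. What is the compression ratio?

Compression ratio = Original / Compressed
= 3600 / 1900 = 1.89:1


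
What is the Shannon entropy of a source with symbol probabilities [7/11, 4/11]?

H(X) = -Σ p(x) log₂ p(x)
  -7/11 × log₂(7/11) = 0.4150
  -4/11 × log₂(4/11) = 0.5307
H(X) = 0.9457 bits


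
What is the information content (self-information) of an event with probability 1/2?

Information content I(x) = -log₂(p(x))
I = -log₂(1/2) = -log₂(0.5000)
I = 1.0000 bits


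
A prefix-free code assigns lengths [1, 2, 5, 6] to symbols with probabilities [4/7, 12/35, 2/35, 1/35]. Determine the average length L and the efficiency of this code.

Average length L = Σ p_i × l_i = 1.7143 bits
Entropy H = 1.3733 bits
Efficiency η = H/L × 100% = 80.11%


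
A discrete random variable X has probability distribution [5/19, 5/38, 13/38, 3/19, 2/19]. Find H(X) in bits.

H(X) = -Σ p(x) log₂ p(x)
  -5/19 × log₂(5/19) = 0.5068
  -5/38 × log₂(5/38) = 0.3850
  -13/38 × log₂(13/38) = 0.5294
  -3/19 × log₂(3/19) = 0.4205
  -2/19 × log₂(2/19) = 0.3419
H(X) = 2.1836 bits


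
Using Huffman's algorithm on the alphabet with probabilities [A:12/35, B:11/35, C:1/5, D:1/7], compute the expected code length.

Huffman tree construction:
Combine smallest probabilities repeatedly
Resulting codes:
  A: 11 (length 2)
  B: 10 (length 2)
  C: 01 (length 2)
  D: 00 (length 2)
Average length = Σ p(s) × length(s) = 2.0000 bits


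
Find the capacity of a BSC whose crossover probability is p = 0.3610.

For BSC with error probability p:
C = 1 - H(p) where H(p) is binary entropy
H(0.3610) = -0.3610 × log₂(0.3610) - 0.6390 × log₂(0.6390)
H(p) = 0.9435
C = 1 - 0.9435 = 0.0565 bits/use


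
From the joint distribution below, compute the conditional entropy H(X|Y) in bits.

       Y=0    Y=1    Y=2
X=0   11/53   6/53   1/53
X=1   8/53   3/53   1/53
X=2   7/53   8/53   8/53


H(X|Y) = Σ_y p(y) H(X|Y=y)
  p(Y=0) = 26/53, H(X|Y=0) = 1.5579
  p(Y=1) = 17/53, H(X|Y=1) = 1.4837
  p(Y=2) = 10/53, H(X|Y=2) = 0.9219
H(X|Y) = 0.4906×1.5579 + 0.3208×1.4837 + 0.1887×0.9219 = 1.4141 bits


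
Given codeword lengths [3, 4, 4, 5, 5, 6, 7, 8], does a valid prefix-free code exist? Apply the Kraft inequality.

Kraft inequality: Σ 2^(-l_i) ≤ 1 for prefix-free code
Calculating: 2^(-3) + 2^(-4) + 2^(-4) + 2^(-5) + 2^(-5) + 2^(-6) + 2^(-7) + 2^(-8)
= 0.125 + 0.0625 + 0.0625 + 0.03125 + 0.03125 + 0.015625 + 0.0078125 + 0.00390625
= 0.3398
Since 0.3398 ≤ 1, prefix-free code exists


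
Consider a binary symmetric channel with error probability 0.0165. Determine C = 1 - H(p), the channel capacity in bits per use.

For BSC with error probability p:
C = 1 - H(p) where H(p) is binary entropy
H(0.0165) = -0.0165 × log₂(0.0165) - 0.9835 × log₂(0.9835)
H(p) = 0.1213
C = 1 - 0.1213 = 0.8787 bits/use


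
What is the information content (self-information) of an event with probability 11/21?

Information content I(x) = -log₂(p(x))
I = -log₂(11/21) = -log₂(0.5238)
I = 0.9329 bits


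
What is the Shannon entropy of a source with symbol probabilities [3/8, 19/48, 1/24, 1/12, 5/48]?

H(X) = -Σ p(x) log₂ p(x)
  -3/8 × log₂(3/8) = 0.5306
  -19/48 × log₂(19/48) = 0.5292
  -1/24 × log₂(1/24) = 0.1910
  -1/12 × log₂(1/12) = 0.2987
  -5/48 × log₂(5/48) = 0.3399
H(X) = 1.8896 bits


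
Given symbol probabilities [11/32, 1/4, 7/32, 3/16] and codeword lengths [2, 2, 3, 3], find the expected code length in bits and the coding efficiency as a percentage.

Average length L = Σ p_i × l_i = 2.4062 bits
Entropy H = 1.9620 bits
Efficiency η = H/L × 100% = 81.54%


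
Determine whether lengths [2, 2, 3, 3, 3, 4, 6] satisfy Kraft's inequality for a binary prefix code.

Kraft inequality: Σ 2^(-l_i) ≤ 1 for prefix-free code
Calculating: 2^(-2) + 2^(-2) + 2^(-3) + 2^(-3) + 2^(-3) + 2^(-4) + 2^(-6)
= 0.25 + 0.25 + 0.125 + 0.125 + 0.125 + 0.0625 + 0.015625
= 0.9531
Since 0.9531 ≤ 1, prefix-free code exists


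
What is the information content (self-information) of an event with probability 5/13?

Information content I(x) = -log₂(p(x))
I = -log₂(5/13) = -log₂(0.3846)
I = 1.3785 bits


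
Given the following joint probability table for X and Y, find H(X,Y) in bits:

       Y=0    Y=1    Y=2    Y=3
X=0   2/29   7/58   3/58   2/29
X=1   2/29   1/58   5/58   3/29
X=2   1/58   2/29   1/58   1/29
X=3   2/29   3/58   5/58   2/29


H(X,Y) = -Σ p(x,y) log₂ p(x,y)
  p(0,0)=2/29: -0.0690 × log₂(0.0690) = 0.2661
  p(0,1)=7/58: -0.1207 × log₂(0.1207) = 0.3682
  p(0,2)=3/58: -0.0517 × log₂(0.0517) = 0.2210
  p(0,3)=2/29: -0.0690 × log₂(0.0690) = 0.2661
  p(1,0)=2/29: -0.0690 × log₂(0.0690) = 0.2661
  p(1,1)=1/58: -0.0172 × log₂(0.0172) = 0.1010
  p(1,2)=5/58: -0.0862 × log₂(0.0862) = 0.3048
  p(1,3)=3/29: -0.1034 × log₂(0.1034) = 0.3386
  p(2,0)=1/58: -0.0172 × log₂(0.0172) = 0.1010
  p(2,1)=2/29: -0.0690 × log₂(0.0690) = 0.2661
  p(2,2)=1/58: -0.0172 × log₂(0.0172) = 0.1010
  p(2,3)=1/29: -0.0345 × log₂(0.0345) = 0.1675
  p(3,0)=2/29: -0.0690 × log₂(0.0690) = 0.2661
  p(3,1)=3/58: -0.0517 × log₂(0.0517) = 0.2210
  p(3,2)=5/58: -0.0862 × log₂(0.0862) = 0.3048
  p(3,3)=2/29: -0.0690 × log₂(0.0690) = 0.2661
H(X,Y) = 3.8254 bits


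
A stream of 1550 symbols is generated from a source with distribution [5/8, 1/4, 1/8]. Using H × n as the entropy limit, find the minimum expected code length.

Entropy H = 1.2988 bits/symbol
Minimum bits = H × n = 1.2988 × 1550
= 2013.13 bits


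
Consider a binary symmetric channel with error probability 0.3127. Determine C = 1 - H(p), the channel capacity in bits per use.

For BSC with error probability p:
C = 1 - H(p) where H(p) is binary entropy
H(0.3127) = -0.3127 × log₂(0.3127) - 0.6873 × log₂(0.6873)
H(p) = 0.8963
C = 1 - 0.8963 = 0.1037 bits/use


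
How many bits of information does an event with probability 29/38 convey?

Information content I(x) = -log₂(p(x))
I = -log₂(29/38) = -log₂(0.7632)
I = 0.3899 bits


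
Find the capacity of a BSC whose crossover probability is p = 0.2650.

For BSC with error probability p:
C = 1 - H(p) where H(p) is binary entropy
H(0.2650) = -0.2650 × log₂(0.2650) - 0.7350 × log₂(0.7350)
H(p) = 0.8342
C = 1 - 0.8342 = 0.1658 bits/use


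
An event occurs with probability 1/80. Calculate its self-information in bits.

Information content I(x) = -log₂(p(x))
I = -log₂(1/80) = -log₂(0.0125)
I = 6.3219 bits


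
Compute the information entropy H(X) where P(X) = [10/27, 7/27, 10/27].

H(X) = -Σ p(x) log₂ p(x)
  -10/27 × log₂(10/27) = 0.5307
  -7/27 × log₂(7/27) = 0.5049
  -10/27 × log₂(10/27) = 0.5307
H(X) = 1.5664 bits


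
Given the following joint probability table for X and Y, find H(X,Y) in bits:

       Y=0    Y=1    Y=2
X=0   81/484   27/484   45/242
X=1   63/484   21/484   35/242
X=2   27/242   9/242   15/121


H(X,Y) = -Σ p(x,y) log₂ p(x,y)
  p(0,0)=81/484: -0.1674 × log₂(0.1674) = 0.4316
  p(0,1)=27/484: -0.0558 × log₂(0.0558) = 0.2323
  p(0,2)=45/242: -0.1860 × log₂(0.1860) = 0.4513
  p(1,0)=63/484: -0.1302 × log₂(0.1302) = 0.3829
  p(1,1)=21/484: -0.0434 × log₂(0.0434) = 0.1964
  p(1,2)=35/242: -0.1446 × log₂(0.1446) = 0.4035
  p(2,0)=27/242: -0.1116 × log₂(0.1116) = 0.3530
  p(2,1)=9/242: -0.0372 × log₂(0.0372) = 0.1766
  p(2,2)=15/121: -0.1240 × log₂(0.1240) = 0.3734
H(X,Y) = 3.0010 bits


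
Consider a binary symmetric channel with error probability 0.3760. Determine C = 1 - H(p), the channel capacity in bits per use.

For BSC with error probability p:
C = 1 - H(p) where H(p) is binary entropy
H(0.3760) = -0.3760 × log₂(0.3760) - 0.6240 × log₂(0.6240)
H(p) = 0.9552
C = 1 - 0.9552 = 0.0448 bits/use


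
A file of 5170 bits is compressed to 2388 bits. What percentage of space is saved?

Space savings = (1 - Compressed/Original) × 100%
= (1 - 2388/5170) × 100%
= 53.81%


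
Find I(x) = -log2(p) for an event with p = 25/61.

Information content I(x) = -log₂(p(x))
I = -log₂(25/61) = -log₂(0.4098)
I = 1.2869 bits


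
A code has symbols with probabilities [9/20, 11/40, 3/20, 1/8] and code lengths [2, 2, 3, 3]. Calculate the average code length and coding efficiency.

Average length L = Σ p_i × l_i = 2.2750 bits
Entropy H = 1.8161 bits
Efficiency η = H/L × 100% = 79.83%


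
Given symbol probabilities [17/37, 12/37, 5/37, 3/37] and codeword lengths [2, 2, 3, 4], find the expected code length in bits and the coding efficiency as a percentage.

Average length L = Σ p_i × l_i = 2.2973 bits
Entropy H = 1.7265 bits
Efficiency η = H/L × 100% = 75.15%


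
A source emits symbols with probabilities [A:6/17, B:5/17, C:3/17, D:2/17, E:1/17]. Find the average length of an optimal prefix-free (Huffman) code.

Huffman tree construction:
Combine smallest probabilities repeatedly
Resulting codes:
  A: 11 (length 2)
  B: 10 (length 2)
  C: 00 (length 2)
  D: 011 (length 3)
  E: 010 (length 3)
Average length = Σ p(s) × length(s) = 2.1765 bits


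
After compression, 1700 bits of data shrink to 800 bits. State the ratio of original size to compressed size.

Compression ratio = Original / Compressed
= 1700 / 800 = 2.12:1


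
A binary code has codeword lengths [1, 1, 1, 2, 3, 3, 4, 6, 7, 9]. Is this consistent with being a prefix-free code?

Kraft inequality: Σ 2^(-l_i) ≤ 1 for prefix-free code
Calculating: 2^(-1) + 2^(-1) + 2^(-1) + 2^(-2) + 2^(-3) + 2^(-3) + 2^(-4) + 2^(-6) + 2^(-7) + 2^(-9)
= 0.5 + 0.5 + 0.5 + 0.25 + 0.125 + 0.125 + 0.0625 + 0.015625 + 0.0078125 + 0.001953125
= 2.0879
Since 2.0879 > 1, prefix-free code does not exist


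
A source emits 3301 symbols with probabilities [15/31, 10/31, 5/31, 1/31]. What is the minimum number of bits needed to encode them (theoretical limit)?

Entropy H = 1.6177 bits/symbol
Minimum bits = H × n = 1.6177 × 3301
= 5339.93 bits


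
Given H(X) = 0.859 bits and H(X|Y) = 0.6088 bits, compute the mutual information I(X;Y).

I(X;Y) = H(X) - H(X|Y)
I(X;Y) = 0.859 - 0.6088 = 0.2502 bits


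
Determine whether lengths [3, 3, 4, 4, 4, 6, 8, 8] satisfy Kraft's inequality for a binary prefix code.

Kraft inequality: Σ 2^(-l_i) ≤ 1 for prefix-free code
Calculating: 2^(-3) + 2^(-3) + 2^(-4) + 2^(-4) + 2^(-4) + 2^(-6) + 2^(-8) + 2^(-8)
= 0.125 + 0.125 + 0.0625 + 0.0625 + 0.0625 + 0.015625 + 0.00390625 + 0.00390625
= 0.4609
Since 0.4609 ≤ 1, prefix-free code exists


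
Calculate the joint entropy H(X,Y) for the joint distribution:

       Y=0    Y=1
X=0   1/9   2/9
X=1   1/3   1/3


H(X,Y) = -Σ p(x,y) log₂ p(x,y)
  p(0,0)=1/9: -0.1111 × log₂(0.1111) = 0.3522
  p(0,1)=2/9: -0.2222 × log₂(0.2222) = 0.4822
  p(1,0)=1/3: -0.3333 × log₂(0.3333) = 0.5283
  p(1,1)=1/3: -0.3333 × log₂(0.3333) = 0.5283
H(X,Y) = 1.8911 bits


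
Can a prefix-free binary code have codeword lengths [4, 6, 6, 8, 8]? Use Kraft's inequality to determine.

Kraft inequality: Σ 2^(-l_i) ≤ 1 for prefix-free code
Calculating: 2^(-4) + 2^(-6) + 2^(-6) + 2^(-8) + 2^(-8)
= 0.0625 + 0.015625 + 0.015625 + 0.00390625 + 0.00390625
= 0.1016
Since 0.1016 ≤ 1, prefix-free code exists


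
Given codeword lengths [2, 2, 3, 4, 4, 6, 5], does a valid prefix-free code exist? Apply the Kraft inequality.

Kraft inequality: Σ 2^(-l_i) ≤ 1 for prefix-free code
Calculating: 2^(-2) + 2^(-2) + 2^(-3) + 2^(-4) + 2^(-4) + 2^(-6) + 2^(-5)
= 0.25 + 0.25 + 0.125 + 0.0625 + 0.0625 + 0.015625 + 0.03125
= 0.7969
Since 0.7969 ≤ 1, prefix-free code exists


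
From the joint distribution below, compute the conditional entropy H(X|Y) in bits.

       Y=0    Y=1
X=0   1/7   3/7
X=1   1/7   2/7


H(X|Y) = Σ_y p(y) H(X|Y=y)
  p(Y=0) = 2/7, H(X|Y=0) = 1.0000
  p(Y=1) = 5/7, H(X|Y=1) = 0.9710
H(X|Y) = 0.2857×1.0000 + 0.7143×0.9710 = 0.9793 bits


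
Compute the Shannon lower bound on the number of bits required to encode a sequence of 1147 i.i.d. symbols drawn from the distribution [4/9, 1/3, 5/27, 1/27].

Entropy H = 1.6749 bits/symbol
Minimum bits = H × n = 1.6749 × 1147
= 1921.16 bits


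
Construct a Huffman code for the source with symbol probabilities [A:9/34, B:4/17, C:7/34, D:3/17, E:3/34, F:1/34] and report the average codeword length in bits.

Huffman tree construction:
Combine smallest probabilities repeatedly
Resulting codes:
  A: 10 (length 2)
  B: 01 (length 2)
  C: 00 (length 2)
  D: 111 (length 3)
  E: 1101 (length 4)
  F: 1100 (length 4)
Average length = Σ p(s) × length(s) = 2.4118 bits


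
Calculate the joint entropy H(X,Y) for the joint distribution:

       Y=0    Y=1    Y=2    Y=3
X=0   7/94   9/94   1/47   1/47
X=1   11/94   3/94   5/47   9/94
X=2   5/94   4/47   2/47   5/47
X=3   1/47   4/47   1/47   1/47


H(X,Y) = -Σ p(x,y) log₂ p(x,y)
  p(0,0)=7/94: -0.0745 × log₂(0.0745) = 0.2790
  p(0,1)=9/94: -0.0957 × log₂(0.0957) = 0.3241
  p(0,2)=1/47: -0.0213 × log₂(0.0213) = 0.1182
  p(0,3)=1/47: -0.0213 × log₂(0.0213) = 0.1182
  p(1,0)=11/94: -0.1170 × log₂(0.1170) = 0.3622
  p(1,1)=3/94: -0.0319 × log₂(0.0319) = 0.1586
  p(1,2)=5/47: -0.1064 × log₂(0.1064) = 0.3439
  p(1,3)=9/94: -0.0957 × log₂(0.0957) = 0.3241
  p(2,0)=5/94: -0.0532 × log₂(0.0532) = 0.2251
  p(2,1)=4/47: -0.0851 × log₂(0.0851) = 0.3025
  p(2,2)=2/47: -0.0426 × log₂(0.0426) = 0.1938
  p(2,3)=5/47: -0.1064 × log₂(0.1064) = 0.3439
  p(3,0)=1/47: -0.0213 × log₂(0.0213) = 0.1182
  p(3,1)=4/47: -0.0851 × log₂(0.0851) = 0.3025
  p(3,2)=1/47: -0.0213 × log₂(0.0213) = 0.1182
  p(3,3)=1/47: -0.0213 × log₂(0.0213) = 0.1182
H(X,Y) = 3.7507 bits


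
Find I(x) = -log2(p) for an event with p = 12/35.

Information content I(x) = -log₂(p(x))
I = -log₂(12/35) = -log₂(0.3429)
I = 1.5443 bits


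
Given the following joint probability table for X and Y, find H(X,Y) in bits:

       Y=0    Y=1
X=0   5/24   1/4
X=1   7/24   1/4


H(X,Y) = -Σ p(x,y) log₂ p(x,y)
  p(0,0)=5/24: -0.2083 × log₂(0.2083) = 0.4715
  p(0,1)=1/4: -0.2500 × log₂(0.2500) = 0.5000
  p(1,0)=7/24: -0.2917 × log₂(0.2917) = 0.5185
  p(1,1)=1/4: -0.2500 × log₂(0.2500) = 0.5000
H(X,Y) = 1.9899 bits


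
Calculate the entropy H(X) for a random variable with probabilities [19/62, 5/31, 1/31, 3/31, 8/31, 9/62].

H(X) = -Σ p(x) log₂ p(x)
  -19/62 × log₂(19/62) = 0.5229
  -5/31 × log₂(5/31) = 0.4246
  -1/31 × log₂(1/31) = 0.1598
  -3/31 × log₂(3/31) = 0.3261
  -8/31 × log₂(8/31) = 0.5043
  -9/62 × log₂(9/62) = 0.4042
H(X) = 2.3418 bits


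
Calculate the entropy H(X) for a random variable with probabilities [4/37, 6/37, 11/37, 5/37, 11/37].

H(X) = -Σ p(x) log₂ p(x)
  -4/37 × log₂(4/37) = 0.3470
  -6/37 × log₂(6/37) = 0.4256
  -11/37 × log₂(11/37) = 0.5203
  -5/37 × log₂(5/37) = 0.3902
  -11/37 × log₂(11/37) = 0.5203
H(X) = 2.2033 bits


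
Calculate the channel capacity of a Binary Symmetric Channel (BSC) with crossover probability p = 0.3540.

For BSC with error probability p:
C = 1 - H(p) where H(p) is binary entropy
H(0.3540) = -0.3540 × log₂(0.3540) - 0.6460 × log₂(0.6460)
H(p) = 0.9376
C = 1 - 0.9376 = 0.0624 bits/use


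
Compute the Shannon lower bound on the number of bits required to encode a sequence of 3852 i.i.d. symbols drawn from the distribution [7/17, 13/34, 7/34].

Entropy H = 1.5269 bits/symbol
Minimum bits = H × n = 1.5269 × 3852
= 5881.50 bits


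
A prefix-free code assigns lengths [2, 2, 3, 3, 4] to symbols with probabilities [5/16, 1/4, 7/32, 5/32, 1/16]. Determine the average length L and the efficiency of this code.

Average length L = Σ p_i × l_i = 2.5000 bits
Entropy H = 2.1725 bits
Efficiency η = H/L × 100% = 86.90%


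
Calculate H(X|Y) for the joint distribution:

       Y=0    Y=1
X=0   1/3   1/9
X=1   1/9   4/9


H(X|Y) = Σ_y p(y) H(X|Y=y)
  p(Y=0) = 4/9, H(X|Y=0) = 0.8113
  p(Y=1) = 5/9, H(X|Y=1) = 0.7219
H(X|Y) = 0.4444×0.8113 + 0.5556×0.7219 = 0.7616 bits


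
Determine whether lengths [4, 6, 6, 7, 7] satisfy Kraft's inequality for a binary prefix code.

Kraft inequality: Σ 2^(-l_i) ≤ 1 for prefix-free code
Calculating: 2^(-4) + 2^(-6) + 2^(-6) + 2^(-7) + 2^(-7)
= 0.0625 + 0.015625 + 0.015625 + 0.0078125 + 0.0078125
= 0.1094
Since 0.1094 ≤ 1, prefix-free code exists


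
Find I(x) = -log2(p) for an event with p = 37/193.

Information content I(x) = -log₂(p(x))
I = -log₂(37/193) = -log₂(0.1917)
I = 2.3830 bits


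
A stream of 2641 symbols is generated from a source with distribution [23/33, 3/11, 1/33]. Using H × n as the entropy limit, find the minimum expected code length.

Entropy H = 1.0271 bits/symbol
Minimum bits = H × n = 1.0271 × 2641
= 2712.53 bits


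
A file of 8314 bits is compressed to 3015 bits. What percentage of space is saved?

Space savings = (1 - Compressed/Original) × 100%
= (1 - 3015/8314) × 100%
= 63.74%


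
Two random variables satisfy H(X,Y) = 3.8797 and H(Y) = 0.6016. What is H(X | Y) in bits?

Chain rule: H(X,Y) = H(X|Y) + H(Y)
H(X|Y) = H(X,Y) - H(Y) = 3.8797 - 0.6016 = 3.2781 bits


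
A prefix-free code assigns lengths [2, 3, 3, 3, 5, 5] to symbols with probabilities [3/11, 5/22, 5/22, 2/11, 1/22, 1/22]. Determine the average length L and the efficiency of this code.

Average length L = Σ p_i × l_i = 2.9091 bits
Entropy H = 2.3354 bits
Efficiency η = H/L × 100% = 80.28%


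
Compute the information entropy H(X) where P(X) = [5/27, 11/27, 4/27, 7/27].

H(X) = -Σ p(x) log₂ p(x)
  -5/27 × log₂(5/27) = 0.4505
  -11/27 × log₂(11/27) = 0.5278
  -4/27 × log₂(4/27) = 0.4081
  -7/27 × log₂(7/27) = 0.5049
H(X) = 1.8914 bits


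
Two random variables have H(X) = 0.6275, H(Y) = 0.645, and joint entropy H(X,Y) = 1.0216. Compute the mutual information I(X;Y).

I(X;Y) = H(X) + H(Y) - H(X,Y)
I(X;Y) = 0.6275 + 0.645 - 1.0216 = 0.2509 bits


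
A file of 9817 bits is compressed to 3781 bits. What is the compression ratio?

Compression ratio = Original / Compressed
= 9817 / 3781 = 2.60:1


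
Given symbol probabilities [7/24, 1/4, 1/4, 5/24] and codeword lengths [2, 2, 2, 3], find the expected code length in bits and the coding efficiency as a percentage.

Average length L = Σ p_i × l_i = 2.2083 bits
Entropy H = 1.9899 bits
Efficiency η = H/L × 100% = 90.11%


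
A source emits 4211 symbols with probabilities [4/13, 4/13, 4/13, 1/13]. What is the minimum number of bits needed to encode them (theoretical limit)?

Entropy H = 1.8543 bits/symbol
Minimum bits = H × n = 1.8543 × 4211
= 7808.40 bits


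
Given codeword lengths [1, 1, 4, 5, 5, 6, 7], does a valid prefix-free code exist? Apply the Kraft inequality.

Kraft inequality: Σ 2^(-l_i) ≤ 1 for prefix-free code
Calculating: 2^(-1) + 2^(-1) + 2^(-4) + 2^(-5) + 2^(-5) + 2^(-6) + 2^(-7)
= 0.5 + 0.5 + 0.0625 + 0.03125 + 0.03125 + 0.015625 + 0.0078125
= 1.1484
Since 1.1484 > 1, prefix-free code does not exist


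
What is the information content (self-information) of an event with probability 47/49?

Information content I(x) = -log₂(p(x))
I = -log₂(47/49) = -log₂(0.9592)
I = 0.0601 bits


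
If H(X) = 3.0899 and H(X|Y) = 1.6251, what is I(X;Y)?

I(X;Y) = H(X) - H(X|Y)
I(X;Y) = 3.0899 - 1.6251 = 1.4648 bits


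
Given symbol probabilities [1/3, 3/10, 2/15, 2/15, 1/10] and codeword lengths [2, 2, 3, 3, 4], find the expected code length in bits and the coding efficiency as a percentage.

Average length L = Σ p_i × l_i = 2.4667 bits
Entropy H = 2.1568 bits
Efficiency η = H/L × 100% = 87.44%


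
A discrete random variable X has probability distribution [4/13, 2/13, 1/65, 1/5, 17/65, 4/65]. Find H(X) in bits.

H(X) = -Σ p(x) log₂ p(x)
  -4/13 × log₂(4/13) = 0.5232
  -2/13 × log₂(2/13) = 0.4155
  -1/65 × log₂(1/65) = 0.0927
  -1/5 × log₂(1/5) = 0.4644
  -17/65 × log₂(17/65) = 0.5061
  -4/65 × log₂(4/65) = 0.2475
H(X) = 2.2493 bits


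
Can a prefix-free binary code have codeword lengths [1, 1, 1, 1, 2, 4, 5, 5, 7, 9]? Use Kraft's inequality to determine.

Kraft inequality: Σ 2^(-l_i) ≤ 1 for prefix-free code
Calculating: 2^(-1) + 2^(-1) + 2^(-1) + 2^(-1) + 2^(-2) + 2^(-4) + 2^(-5) + 2^(-5) + 2^(-7) + 2^(-9)
= 0.5 + 0.5 + 0.5 + 0.5 + 0.25 + 0.0625 + 0.03125 + 0.03125 + 0.0078125 + 0.001953125
= 2.3848
Since 2.3848 > 1, prefix-free code does not exist


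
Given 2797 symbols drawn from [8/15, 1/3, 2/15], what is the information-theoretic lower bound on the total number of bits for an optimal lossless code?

Entropy H = 1.3996 bits/symbol
Minimum bits = H × n = 1.3996 × 2797
= 3914.63 bits


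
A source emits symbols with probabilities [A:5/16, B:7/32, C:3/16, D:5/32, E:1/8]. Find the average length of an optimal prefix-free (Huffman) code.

Huffman tree construction:
Combine smallest probabilities repeatedly
Resulting codes:
  A: 11 (length 2)
  B: 01 (length 2)
  C: 00 (length 2)
  D: 101 (length 3)
  E: 100 (length 3)
Average length = Σ p(s) × length(s) = 2.2812 bits


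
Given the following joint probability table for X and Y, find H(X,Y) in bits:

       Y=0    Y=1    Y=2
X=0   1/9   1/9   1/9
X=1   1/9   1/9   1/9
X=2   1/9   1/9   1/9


H(X,Y) = -Σ p(x,y) log₂ p(x,y)
  p(0,0)=1/9: -0.1111 × log₂(0.1111) = 0.3522
  p(0,1)=1/9: -0.1111 × log₂(0.1111) = 0.3522
  p(0,2)=1/9: -0.1111 × log₂(0.1111) = 0.3522
  p(1,0)=1/9: -0.1111 × log₂(0.1111) = 0.3522
  p(1,1)=1/9: -0.1111 × log₂(0.1111) = 0.3522
  p(1,2)=1/9: -0.1111 × log₂(0.1111) = 0.3522
  p(2,0)=1/9: -0.1111 × log₂(0.1111) = 0.3522
  p(2,1)=1/9: -0.1111 × log₂(0.1111) = 0.3522
  p(2,2)=1/9: -0.1111 × log₂(0.1111) = 0.3522
H(X,Y) = 3.1699 bits


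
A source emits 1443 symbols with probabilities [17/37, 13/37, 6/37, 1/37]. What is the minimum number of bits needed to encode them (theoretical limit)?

Entropy H = 1.6121 bits/symbol
Minimum bits = H × n = 1.6121 × 1443
= 2326.25 bits


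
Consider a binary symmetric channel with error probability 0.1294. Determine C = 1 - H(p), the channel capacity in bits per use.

For BSC with error probability p:
C = 1 - H(p) where H(p) is binary entropy
H(0.1294) = -0.1294 × log₂(0.1294) - 0.8706 × log₂(0.8706)
H(p) = 0.5558
C = 1 - 0.5558 = 0.4442 bits/use


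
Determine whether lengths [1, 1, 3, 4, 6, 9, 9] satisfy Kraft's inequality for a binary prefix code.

Kraft inequality: Σ 2^(-l_i) ≤ 1 for prefix-free code
Calculating: 2^(-1) + 2^(-1) + 2^(-3) + 2^(-4) + 2^(-6) + 2^(-9) + 2^(-9)
= 0.5 + 0.5 + 0.125 + 0.0625 + 0.015625 + 0.001953125 + 0.001953125
= 1.2070
Since 1.2070 > 1, prefix-free code does not exist


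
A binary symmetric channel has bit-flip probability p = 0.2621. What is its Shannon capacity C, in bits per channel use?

For BSC with error probability p:
C = 1 - H(p) where H(p) is binary entropy
H(0.2621) = -0.2621 × log₂(0.2621) - 0.7379 × log₂(0.7379)
H(p) = 0.8299
C = 1 - 0.8299 = 0.1701 bits/use


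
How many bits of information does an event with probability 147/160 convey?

Information content I(x) = -log₂(p(x))
I = -log₂(147/160) = -log₂(0.9187)
I = 0.1223 bits


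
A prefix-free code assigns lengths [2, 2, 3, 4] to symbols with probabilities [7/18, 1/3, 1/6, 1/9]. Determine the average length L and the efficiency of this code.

Average length L = Σ p_i × l_i = 2.3889 bits
Entropy H = 1.8413 bits
Efficiency η = H/L × 100% = 77.08%


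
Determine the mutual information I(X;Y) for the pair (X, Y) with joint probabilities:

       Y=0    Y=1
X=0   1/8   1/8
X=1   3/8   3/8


H(X) = 0.8113, H(Y) = 1.0000, H(X,Y) = 1.8113
I(X;Y) = H(X) + H(Y) - H(X,Y) = 0.0000 bits


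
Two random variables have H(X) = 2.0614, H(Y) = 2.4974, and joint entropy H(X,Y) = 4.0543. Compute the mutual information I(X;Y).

I(X;Y) = H(X) + H(Y) - H(X,Y)
I(X;Y) = 2.0614 + 2.4974 - 4.0543 = 0.5045 bits


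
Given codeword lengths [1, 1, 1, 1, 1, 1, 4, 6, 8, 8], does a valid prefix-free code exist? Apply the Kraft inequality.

Kraft inequality: Σ 2^(-l_i) ≤ 1 for prefix-free code
Calculating: 2^(-1) + 2^(-1) + 2^(-1) + 2^(-1) + 2^(-1) + 2^(-1) + 2^(-4) + 2^(-6) + 2^(-8) + 2^(-8)
= 0.5 + 0.5 + 0.5 + 0.5 + 0.5 + 0.5 + 0.0625 + 0.015625 + 0.00390625 + 0.00390625
= 3.0859
Since 3.0859 > 1, prefix-free code does not exist


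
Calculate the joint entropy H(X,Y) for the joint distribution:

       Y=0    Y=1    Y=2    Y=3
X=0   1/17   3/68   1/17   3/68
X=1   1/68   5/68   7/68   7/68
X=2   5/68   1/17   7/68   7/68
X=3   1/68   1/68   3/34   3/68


H(X,Y) = -Σ p(x,y) log₂ p(x,y)
  p(0,0)=1/17: -0.0588 × log₂(0.0588) = 0.2404
  p(0,1)=3/68: -0.0441 × log₂(0.0441) = 0.1986
  p(0,2)=1/17: -0.0588 × log₂(0.0588) = 0.2404
  p(0,3)=3/68: -0.0441 × log₂(0.0441) = 0.1986
  p(1,0)=1/68: -0.0147 × log₂(0.0147) = 0.0895
  p(1,1)=5/68: -0.0735 × log₂(0.0735) = 0.2769
  p(1,2)=7/68: -0.1029 × log₂(0.1029) = 0.3377
  p(1,3)=7/68: -0.1029 × log₂(0.1029) = 0.3377
  p(2,0)=5/68: -0.0735 × log₂(0.0735) = 0.2769
  p(2,1)=1/17: -0.0588 × log₂(0.0588) = 0.2404
  p(2,2)=7/68: -0.1029 × log₂(0.1029) = 0.3377
  p(2,3)=7/68: -0.1029 × log₂(0.1029) = 0.3377
  p(3,0)=1/68: -0.0147 × log₂(0.0147) = 0.0895
  p(3,1)=1/68: -0.0147 × log₂(0.0147) = 0.0895
  p(3,2)=3/34: -0.0882 × log₂(0.0882) = 0.3090
  p(3,3)=3/68: -0.0441 × log₂(0.0441) = 0.1986
H(X,Y) = 3.7992 bits


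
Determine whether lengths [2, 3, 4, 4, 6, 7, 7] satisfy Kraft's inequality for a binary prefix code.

Kraft inequality: Σ 2^(-l_i) ≤ 1 for prefix-free code
Calculating: 2^(-2) + 2^(-3) + 2^(-4) + 2^(-4) + 2^(-6) + 2^(-7) + 2^(-7)
= 0.25 + 0.125 + 0.0625 + 0.0625 + 0.015625 + 0.0078125 + 0.0078125
= 0.5312
Since 0.5312 ≤ 1, prefix-free code exists


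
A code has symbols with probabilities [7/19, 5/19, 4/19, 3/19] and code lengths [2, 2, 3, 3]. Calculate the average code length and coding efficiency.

Average length L = Σ p_i × l_i = 2.3684 bits
Entropy H = 1.9313 bits
Efficiency η = H/L × 100% = 81.54%


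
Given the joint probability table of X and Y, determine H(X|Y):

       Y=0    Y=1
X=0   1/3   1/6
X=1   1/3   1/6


H(X|Y) = Σ_y p(y) H(X|Y=y)
  p(Y=0) = 2/3, H(X|Y=0) = 1.0000
  p(Y=1) = 1/3, H(X|Y=1) = 1.0000
H(X|Y) = 0.6667×1.0000 + 0.3333×1.0000 = 1.0000 bits


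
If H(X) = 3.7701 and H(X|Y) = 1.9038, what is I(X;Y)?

I(X;Y) = H(X) - H(X|Y)
I(X;Y) = 3.7701 - 1.9038 = 1.8663 bits


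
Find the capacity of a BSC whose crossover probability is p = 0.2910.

For BSC with error probability p:
C = 1 - H(p) where H(p) is binary entropy
H(0.2910) = -0.2910 × log₂(0.2910) - 0.7090 × log₂(0.7090)
H(p) = 0.8700
C = 1 - 0.8700 = 0.1300 bits/use


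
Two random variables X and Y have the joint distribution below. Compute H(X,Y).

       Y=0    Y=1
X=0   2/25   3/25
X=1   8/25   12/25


H(X,Y) = -Σ p(x,y) log₂ p(x,y)
  p(0,0)=2/25: -0.0800 × log₂(0.0800) = 0.2915
  p(0,1)=3/25: -0.1200 × log₂(0.1200) = 0.3671
  p(1,0)=8/25: -0.3200 × log₂(0.3200) = 0.5260
  p(1,1)=12/25: -0.4800 × log₂(0.4800) = 0.5083
H(X,Y) = 1.6929 bits


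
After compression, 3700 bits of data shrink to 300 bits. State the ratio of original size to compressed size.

Compression ratio = Original / Compressed
= 3700 / 300 = 12.33:1


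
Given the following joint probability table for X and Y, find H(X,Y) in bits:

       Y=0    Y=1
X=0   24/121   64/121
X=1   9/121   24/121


H(X,Y) = -Σ p(x,y) log₂ p(x,y)
  p(0,0)=24/121: -0.1983 × log₂(0.1983) = 0.4629
  p(0,1)=64/121: -0.5289 × log₂(0.5289) = 0.4860
  p(1,0)=9/121: -0.0744 × log₂(0.0744) = 0.2788
  p(1,1)=24/121: -0.1983 × log₂(0.1983) = 0.4629
H(X,Y) = 1.6907 bits


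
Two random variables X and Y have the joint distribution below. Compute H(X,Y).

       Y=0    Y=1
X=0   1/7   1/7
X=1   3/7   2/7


H(X,Y) = -Σ p(x,y) log₂ p(x,y)
  p(0,0)=1/7: -0.1429 × log₂(0.1429) = 0.4011
  p(0,1)=1/7: -0.1429 × log₂(0.1429) = 0.4011
  p(1,0)=3/7: -0.4286 × log₂(0.4286) = 0.5239
  p(1,1)=2/7: -0.2857 × log₂(0.2857) = 0.5164
H(X,Y) = 1.8424 bits


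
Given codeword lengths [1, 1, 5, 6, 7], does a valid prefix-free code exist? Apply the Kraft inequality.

Kraft inequality: Σ 2^(-l_i) ≤ 1 for prefix-free code
Calculating: 2^(-1) + 2^(-1) + 2^(-5) + 2^(-6) + 2^(-7)
= 0.5 + 0.5 + 0.03125 + 0.015625 + 0.0078125
= 1.0547
Since 1.0547 > 1, prefix-free code does not exist


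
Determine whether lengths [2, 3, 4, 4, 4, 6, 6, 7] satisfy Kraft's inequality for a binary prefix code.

Kraft inequality: Σ 2^(-l_i) ≤ 1 for prefix-free code
Calculating: 2^(-2) + 2^(-3) + 2^(-4) + 2^(-4) + 2^(-4) + 2^(-6) + 2^(-6) + 2^(-7)
= 0.25 + 0.125 + 0.0625 + 0.0625 + 0.0625 + 0.015625 + 0.015625 + 0.0078125
= 0.6016
Since 0.6016 ≤ 1, prefix-free code exists


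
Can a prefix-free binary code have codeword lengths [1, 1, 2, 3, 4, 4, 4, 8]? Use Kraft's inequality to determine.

Kraft inequality: Σ 2^(-l_i) ≤ 1 for prefix-free code
Calculating: 2^(-1) + 2^(-1) + 2^(-2) + 2^(-3) + 2^(-4) + 2^(-4) + 2^(-4) + 2^(-8)
= 0.5 + 0.5 + 0.25 + 0.125 + 0.0625 + 0.0625 + 0.0625 + 0.00390625
= 1.5664
Since 1.5664 > 1, prefix-free code does not exist


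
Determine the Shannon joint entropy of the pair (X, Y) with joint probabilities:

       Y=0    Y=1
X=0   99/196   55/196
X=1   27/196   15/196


H(X,Y) = -Σ p(x,y) log₂ p(x,y)
  p(0,0)=99/196: -0.5051 × log₂(0.5051) = 0.4977
  p(0,1)=55/196: -0.2806 × log₂(0.2806) = 0.5145
  p(1,0)=27/196: -0.1378 × log₂(0.1378) = 0.3940
  p(1,1)=15/196: -0.0765 × log₂(0.0765) = 0.2838
H(X,Y) = 1.6899 bits


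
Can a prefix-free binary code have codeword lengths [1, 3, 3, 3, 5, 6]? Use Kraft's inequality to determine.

Kraft inequality: Σ 2^(-l_i) ≤ 1 for prefix-free code
Calculating: 2^(-1) + 2^(-3) + 2^(-3) + 2^(-3) + 2^(-5) + 2^(-6)
= 0.5 + 0.125 + 0.125 + 0.125 + 0.03125 + 0.015625
= 0.9219
Since 0.9219 ≤ 1, prefix-free code exists


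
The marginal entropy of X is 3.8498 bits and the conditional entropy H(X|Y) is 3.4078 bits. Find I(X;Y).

I(X;Y) = H(X) - H(X|Y)
I(X;Y) = 3.8498 - 3.4078 = 0.442 bits


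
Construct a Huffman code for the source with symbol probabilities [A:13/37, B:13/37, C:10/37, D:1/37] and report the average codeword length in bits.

Huffman tree construction:
Combine smallest probabilities repeatedly
Resulting codes:
  A: 11 (length 2)
  B: 0 (length 1)
  C: 101 (length 3)
  D: 100 (length 3)
Average length = Σ p(s) × length(s) = 1.9459 bits


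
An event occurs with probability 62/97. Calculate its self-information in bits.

Information content I(x) = -log₂(p(x))
I = -log₂(62/97) = -log₂(0.6392)
I = 0.6457 bits


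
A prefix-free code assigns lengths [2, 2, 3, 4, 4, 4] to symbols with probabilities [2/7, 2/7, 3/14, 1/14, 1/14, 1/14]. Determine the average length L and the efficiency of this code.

Average length L = Σ p_i × l_i = 2.6429 bits
Entropy H = 2.3249 bits
Efficiency η = H/L × 100% = 87.97%


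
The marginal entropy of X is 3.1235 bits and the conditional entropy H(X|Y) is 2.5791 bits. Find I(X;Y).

I(X;Y) = H(X) - H(X|Y)
I(X;Y) = 3.1235 - 2.5791 = 0.5444 bits


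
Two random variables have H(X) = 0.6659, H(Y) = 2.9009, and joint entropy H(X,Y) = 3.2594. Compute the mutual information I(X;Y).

I(X;Y) = H(X) + H(Y) - H(X,Y)
I(X;Y) = 0.6659 + 2.9009 - 3.2594 = 0.3074 bits


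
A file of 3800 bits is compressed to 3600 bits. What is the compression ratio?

Compression ratio = Original / Compressed
= 3800 / 3600 = 1.06:1


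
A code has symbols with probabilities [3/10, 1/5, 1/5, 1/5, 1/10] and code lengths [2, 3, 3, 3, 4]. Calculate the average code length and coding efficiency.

Average length L = Σ p_i × l_i = 2.8000 bits
Entropy H = 2.2464 bits
Efficiency η = H/L × 100% = 80.23%


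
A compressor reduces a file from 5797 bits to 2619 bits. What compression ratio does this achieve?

Compression ratio = Original / Compressed
= 5797 / 2619 = 2.21:1


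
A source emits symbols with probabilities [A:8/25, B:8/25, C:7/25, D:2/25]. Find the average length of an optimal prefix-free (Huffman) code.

Huffman tree construction:
Combine smallest probabilities repeatedly
Resulting codes:
  A: 10 (length 2)
  B: 11 (length 2)
  C: 01 (length 2)
  D: 00 (length 2)
Average length = Σ p(s) × length(s) = 2.0000 bits


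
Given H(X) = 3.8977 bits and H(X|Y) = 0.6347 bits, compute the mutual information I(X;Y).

I(X;Y) = H(X) - H(X|Y)
I(X;Y) = 3.8977 - 0.6347 = 3.263 bits


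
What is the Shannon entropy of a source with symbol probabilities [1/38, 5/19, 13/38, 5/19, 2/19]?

H(X) = -Σ p(x) log₂ p(x)
  -1/38 × log₂(1/38) = 0.1381
  -5/19 × log₂(5/19) = 0.5068
  -13/38 × log₂(13/38) = 0.5294
  -5/19 × log₂(5/19) = 0.5068
  -2/19 × log₂(2/19) = 0.3419
H(X) = 2.0231 bits


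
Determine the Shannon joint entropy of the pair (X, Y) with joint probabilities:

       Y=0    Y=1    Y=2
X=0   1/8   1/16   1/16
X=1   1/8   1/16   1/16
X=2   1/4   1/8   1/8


H(X,Y) = -Σ p(x,y) log₂ p(x,y)
  p(0,0)=1/8: -0.1250 × log₂(0.1250) = 0.3750
  p(0,1)=1/16: -0.0625 × log₂(0.0625) = 0.2500
  p(0,2)=1/16: -0.0625 × log₂(0.0625) = 0.2500
  p(1,0)=1/8: -0.1250 × log₂(0.1250) = 0.3750
  p(1,1)=1/16: -0.0625 × log₂(0.0625) = 0.2500
  p(1,2)=1/16: -0.0625 × log₂(0.0625) = 0.2500
  p(2,0)=1/4: -0.2500 × log₂(0.2500) = 0.5000
  p(2,1)=1/8: -0.1250 × log₂(0.1250) = 0.3750
  p(2,2)=1/8: -0.1250 × log₂(0.1250) = 0.3750
H(X,Y) = 3.0000 bits


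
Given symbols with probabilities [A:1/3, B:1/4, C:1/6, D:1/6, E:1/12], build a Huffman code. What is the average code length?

Huffman tree construction:
Combine smallest probabilities repeatedly
Resulting codes:
  A: 11 (length 2)
  B: 01 (length 2)
  C: 101 (length 3)
  D: 00 (length 2)
  E: 100 (length 3)
Average length = Σ p(s) × length(s) = 2.2500 bits


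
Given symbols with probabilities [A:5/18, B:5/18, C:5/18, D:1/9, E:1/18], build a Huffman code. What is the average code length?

Huffman tree construction:
Combine smallest probabilities repeatedly
Resulting codes:
  A: 01 (length 2)
  B: 10 (length 2)
  C: 11 (length 2)
  D: 001 (length 3)
  E: 000 (length 3)
Average length = Σ p(s) × length(s) = 2.1667 bits


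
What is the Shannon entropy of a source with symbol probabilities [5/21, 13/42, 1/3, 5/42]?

H(X) = -Σ p(x) log₂ p(x)
  -5/21 × log₂(5/21) = 0.4929
  -13/42 × log₂(13/42) = 0.5237
  -1/3 × log₂(1/3) = 0.5283
  -5/42 × log₂(5/42) = 0.3655
H(X) = 1.9105 bits


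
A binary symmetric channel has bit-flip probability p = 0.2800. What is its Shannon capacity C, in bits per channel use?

For BSC with error probability p:
C = 1 - H(p) where H(p) is binary entropy
H(0.2800) = -0.2800 × log₂(0.2800) - 0.7200 × log₂(0.7200)
H(p) = 0.8555
C = 1 - 0.8555 = 0.1445 bits/use


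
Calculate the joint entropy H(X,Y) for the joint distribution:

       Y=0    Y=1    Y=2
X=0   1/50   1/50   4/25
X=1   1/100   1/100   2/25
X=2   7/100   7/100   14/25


H(X,Y) = -Σ p(x,y) log₂ p(x,y)
  p(0,0)=1/50: -0.0200 × log₂(0.0200) = 0.1129
  p(0,1)=1/50: -0.0200 × log₂(0.0200) = 0.1129
  p(0,2)=4/25: -0.1600 × log₂(0.1600) = 0.4230
  p(1,0)=1/100: -0.0100 × log₂(0.0100) = 0.0664
  p(1,1)=1/100: -0.0100 × log₂(0.0100) = 0.0664
  p(1,2)=2/25: -0.0800 × log₂(0.0800) = 0.2915
  p(2,0)=7/100: -0.0700 × log₂(0.0700) = 0.2686
  p(2,1)=7/100: -0.0700 × log₂(0.0700) = 0.2686
  p(2,2)=14/25: -0.5600 × log₂(0.5600) = 0.4684
H(X,Y) = 2.0787 bits


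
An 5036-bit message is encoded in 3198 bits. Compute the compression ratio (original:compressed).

Compression ratio = Original / Compressed
= 5036 / 3198 = 1.57:1


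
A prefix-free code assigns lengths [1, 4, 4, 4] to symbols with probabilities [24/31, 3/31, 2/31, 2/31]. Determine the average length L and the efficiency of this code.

Average length L = Σ p_i × l_i = 1.6774 bits
Entropy H = 1.1221 bits
Efficiency η = H/L × 100% = 66.90%


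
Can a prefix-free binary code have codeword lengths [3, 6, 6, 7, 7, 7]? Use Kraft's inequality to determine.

Kraft inequality: Σ 2^(-l_i) ≤ 1 for prefix-free code
Calculating: 2^(-3) + 2^(-6) + 2^(-6) + 2^(-7) + 2^(-7) + 2^(-7)
= 0.125 + 0.015625 + 0.015625 + 0.0078125 + 0.0078125 + 0.0078125
= 0.1797
Since 0.1797 ≤ 1, prefix-free code exists


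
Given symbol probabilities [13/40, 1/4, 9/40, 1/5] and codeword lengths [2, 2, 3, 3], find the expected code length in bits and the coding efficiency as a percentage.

Average length L = Σ p_i × l_i = 2.4250 bits
Entropy H = 1.9756 bits
Efficiency η = H/L × 100% = 81.47%


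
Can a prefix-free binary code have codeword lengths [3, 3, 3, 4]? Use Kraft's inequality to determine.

Kraft inequality: Σ 2^(-l_i) ≤ 1 for prefix-free code
Calculating: 2^(-3) + 2^(-3) + 2^(-3) + 2^(-4)
= 0.125 + 0.125 + 0.125 + 0.0625
= 0.4375
Since 0.4375 ≤ 1, prefix-free code exists


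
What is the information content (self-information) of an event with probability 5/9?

Information content I(x) = -log₂(p(x))
I = -log₂(5/9) = -log₂(0.5556)
I = 0.8480 bits


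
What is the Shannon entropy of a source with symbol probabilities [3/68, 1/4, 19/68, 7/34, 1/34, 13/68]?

H(X) = -Σ p(x) log₂ p(x)
  -3/68 × log₂(3/68) = 0.1986
  -1/4 × log₂(1/4) = 0.5000
  -19/68 × log₂(19/68) = 0.5140
  -7/34 × log₂(7/34) = 0.4694
  -1/34 × log₂(1/34) = 0.1496
  -13/68 × log₂(13/68) = 0.4563
H(X) = 2.2880 bits
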